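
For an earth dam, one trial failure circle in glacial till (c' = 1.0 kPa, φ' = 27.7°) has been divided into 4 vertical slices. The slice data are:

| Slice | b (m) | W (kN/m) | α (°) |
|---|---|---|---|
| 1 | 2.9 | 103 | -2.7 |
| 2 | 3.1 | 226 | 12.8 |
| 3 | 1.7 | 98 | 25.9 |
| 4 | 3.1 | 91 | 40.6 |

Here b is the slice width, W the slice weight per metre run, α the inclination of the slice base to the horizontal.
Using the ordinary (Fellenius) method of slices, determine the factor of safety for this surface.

Ordinary method of slices: FS = Σ[c'·Δl_i + (W_i cosα_i)·tanφ'] / Σ W_i sinα_i, with Δl_i = b_i / cosα_i.
Slice 1: Δl = 2.9/cos(-2.7°) = 2.903 m; N'_1 = 103·cos(-2.7°) = 102.9; c'Δl = 2.90; W sinα = -4.9
Slice 2: Δl = 3.1/cos12.8° = 3.179 m; N'_2 = 226·cos12.8° = 220.4; c'Δl = 3.18; W sinα = 50.1
Slice 3: Δl = 1.7/cos25.9° = 1.890 m; N'_3 = 98·cos25.9° = 88.2; c'Δl = 1.89; W sinα = 42.8
Slice 4: Δl = 3.1/cos40.6° = 4.083 m; N'_4 = 91·cos40.6° = 69.1; c'Δl = 4.08; W sinα = 59.2
Σc'Δl = 12.1 kN/m; ΣN' = 480.5 kN/m; ΣW sinα = 147.2 kN/m
Resisting = 12.1 + 480.5·tan27.7° = 12.1 + 252.3 = 264.3 kN/m
FS = 264.3 / 147.2 = 1.795

FS = 1.80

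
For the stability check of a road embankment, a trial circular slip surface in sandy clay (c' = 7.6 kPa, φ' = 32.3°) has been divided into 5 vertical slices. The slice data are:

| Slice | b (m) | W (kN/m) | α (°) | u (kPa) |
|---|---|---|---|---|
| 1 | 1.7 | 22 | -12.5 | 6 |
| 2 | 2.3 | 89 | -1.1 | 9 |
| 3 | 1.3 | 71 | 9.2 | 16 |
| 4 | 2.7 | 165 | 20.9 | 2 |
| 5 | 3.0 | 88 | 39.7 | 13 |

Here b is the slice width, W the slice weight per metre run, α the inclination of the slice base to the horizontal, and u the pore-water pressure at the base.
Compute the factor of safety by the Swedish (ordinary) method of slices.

FS = 2.32

Ordinary method of slices: FS = Σ[c'·Δl_i + (W_i cosα_i − u_i·Δl_i)·tanφ'] / Σ W_i sinα_i, with Δl_i = b_i / cosα_i.
Slice 1: Δl = 1.7/cos(-12.5°) = 1.741 m; N'_1 = 22·cos(-12.5°) − 6·1.741 = 11.0; c'Δl = 13.23; W sinα = -4.8
Slice 2: Δl = 2.3/cos(-1.1°) = 2.300 m; N'_2 = 89·cos(-1.1°) − 9·2.300 = 68.3; c'Δl = 17.48; W sinα = -1.7
Slice 3: Δl = 1.3/cos9.2° = 1.317 m; N'_3 = 71·cos9.2° − 16·1.317 = 49.0; c'Δl = 10.01; W sinα = 11.4
Slice 4: Δl = 2.7/cos20.9° = 2.890 m; N'_4 = 165·cos20.9° − 2·2.890 = 148.4; c'Δl = 21.97; W sinα = 58.9
Slice 5: Δl = 3.0/cos39.7° = 3.899 m; N'_5 = 88·cos39.7° − 13·3.899 = 17.0; c'Δl = 29.63; W sinα = 56.2
Σc'Δl = 92.3 kN/m; ΣN' = 293.7 kN/m; ΣW sinα = 120.0 kN/m
Resisting = 92.3 + 293.7·tan32.3° = 92.3 + 185.7 = 278.0 kN/m
FS = 278.0 / 120.0 = 2.318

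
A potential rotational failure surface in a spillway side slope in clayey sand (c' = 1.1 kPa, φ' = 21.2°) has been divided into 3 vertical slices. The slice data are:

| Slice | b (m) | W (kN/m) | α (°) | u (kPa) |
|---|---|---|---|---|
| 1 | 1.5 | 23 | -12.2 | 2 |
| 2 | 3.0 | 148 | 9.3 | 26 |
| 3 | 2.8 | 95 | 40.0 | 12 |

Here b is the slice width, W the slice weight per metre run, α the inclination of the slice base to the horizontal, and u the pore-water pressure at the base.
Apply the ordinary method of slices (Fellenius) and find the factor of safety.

Ordinary method of slices: FS = Σ[c'·Δl_i + (W_i cosα_i − u_i·Δl_i)·tanφ'] / Σ W_i sinα_i, with Δl_i = b_i / cosα_i.
Slice 1: Δl = 1.5/cos(-12.2°) = 1.535 m; N'_1 = 23·cos(-12.2°) − 2·1.535 = 19.4; c'Δl = 1.69; W sinα = -4.9
Slice 2: Δl = 3.0/cos9.3° = 3.040 m; N'_2 = 148·cos9.3° − 26·3.040 = 67.0; c'Δl = 3.34; W sinα = 23.9
Slice 3: Δl = 2.8/cos40.0° = 3.655 m; N'_3 = 95·cos40.0° − 12·3.655 = 28.9; c'Δl = 4.02; W sinα = 61.1
Σc'Δl = 9.1 kN/m; ΣN' = 115.3 kN/m; ΣW sinα = 80.1 kN/m
Resisting = 9.1 + 115.3·tan21.2° = 9.1 + 44.7 = 53.8 kN/m
FS = 53.8 / 80.1 = 0.671

FS = 0.67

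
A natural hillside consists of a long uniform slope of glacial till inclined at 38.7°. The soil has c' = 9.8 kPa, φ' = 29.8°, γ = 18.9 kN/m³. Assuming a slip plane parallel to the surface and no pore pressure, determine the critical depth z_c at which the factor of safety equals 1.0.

Setting FS = 1.00 in FS = [c' + γz cos²β tanφ'] / [γz sinβ cosβ] and solving for z:
z = c' / [γ cosβ (FS·sinβ − cosβ·tanφ')]
  = 9.8 / [18.9·cos38.7°·(1.00·sin38.7° − cos38.7°·tan29.8°)]
  = 9.8 / [18.9·0.7804·(1.00·0.6252 − 0.7804·0.5727)]
  = 9.8 / 2.6297 = 3.727 m

z_c = 3.73 m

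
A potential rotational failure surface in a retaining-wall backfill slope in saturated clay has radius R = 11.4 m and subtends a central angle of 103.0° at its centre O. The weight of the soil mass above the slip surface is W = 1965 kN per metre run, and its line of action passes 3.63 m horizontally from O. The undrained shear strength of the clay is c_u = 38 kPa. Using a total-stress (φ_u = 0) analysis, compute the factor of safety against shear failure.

FS = 1.24

Taking moments about the centre O, the resisting moment is provided by the undrained shear strength acting along the arc:
Arc length L_a = R·θ = 11.4·(103.0°·π/180) = 11.4·1.7977 = 20.49 m
M_R = c_u·L_a·R = 38·20.49·11.4 = 8877.9 kN·m/m
M_D = W·d = 1965·3.63 = 7132.9 kN·m/m
FS = M_R / M_D = 8877.9 / 7132.9 = 1.245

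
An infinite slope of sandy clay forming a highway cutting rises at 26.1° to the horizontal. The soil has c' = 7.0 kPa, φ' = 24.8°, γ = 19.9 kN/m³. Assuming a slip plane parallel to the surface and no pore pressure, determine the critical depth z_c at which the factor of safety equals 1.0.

Setting FS = 1.00 in FS = [c' + γz cos²β tanφ'] / [γz sinβ cosβ] and solving for z:
z = c' / [γ cosβ (FS·sinβ − cosβ·tanφ')]
  = 7.0 / [19.9·cos26.1°·(1.00·sin26.1° − cos26.1°·tan24.8°)]
  = 7.0 / [19.9·0.8980·(1.00·0.4399 − 0.8980·0.4621)]
  = 7.0 / 0.4466 = 15.673 m

z_c = 15.67 m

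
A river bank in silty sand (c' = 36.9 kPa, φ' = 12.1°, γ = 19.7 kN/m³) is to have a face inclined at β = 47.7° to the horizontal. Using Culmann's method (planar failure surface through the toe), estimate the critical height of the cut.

H_c = 28.99 m

Culmann's analysis gives the critical failure plane at α_cr = (β + φ')/2 = (47.7 + 12.1)/2 = 29.9°, and the critical height
H_c = (4c'/γ) · sinβ cosφ' / [1 − cos(β − φ')]
    = (4·36.9/19.7) · sin47.7°·cos12.1° / [1 − cos(35.6°)]
    = 7.492 · 0.7396·0.9778 / [1 − 0.8131]
    = 7.492 · 0.7232 / 0.1869
    = 28.99 m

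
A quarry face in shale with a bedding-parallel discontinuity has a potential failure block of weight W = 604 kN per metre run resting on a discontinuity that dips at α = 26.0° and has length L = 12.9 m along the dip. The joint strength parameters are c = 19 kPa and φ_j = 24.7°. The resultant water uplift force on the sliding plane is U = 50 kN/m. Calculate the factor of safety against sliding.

FS = 1.78

Resolving the block weight along and normal to the plane and applying the Mohr–Coulomb strength on the joint:
N' = W cosα − U = 604·cos26.0° − 50 = 492.9 kN/m
Driving force T = W sinα = 604·sin26.0° = 264.8 kN/m
Resisting force R = c·L + N'·tanφ_j = 19·12.9 + 492.9·tan24.7° = 245.1 + 226.7 = 471.8 kN/m
FS = R / T = 471.8 / 264.8 = 1.782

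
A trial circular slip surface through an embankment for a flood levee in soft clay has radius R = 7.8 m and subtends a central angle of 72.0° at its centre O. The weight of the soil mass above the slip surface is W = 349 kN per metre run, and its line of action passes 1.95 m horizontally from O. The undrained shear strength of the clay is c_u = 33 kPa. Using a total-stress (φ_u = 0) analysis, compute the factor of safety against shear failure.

FS = 3.71

Taking moments about the centre O, the resisting moment is provided by the undrained shear strength acting along the arc:
Arc length L_a = R·θ = 7.8·(72.0°·π/180) = 7.8·1.2566 = 9.80 m
M_R = c_u·L_a·R = 33·9.80·7.8 = 2523.0 kN·m/m
M_D = W·d = 349·1.95 = 680.5 kN·m/m
FS = M_R / M_D = 2523.0 / 680.5 = 3.707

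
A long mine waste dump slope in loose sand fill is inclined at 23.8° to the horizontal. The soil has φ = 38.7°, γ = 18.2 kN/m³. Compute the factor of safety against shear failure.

FS = 1.82

For a dry cohesionless infinite slope the factor of safety is FS = tanφ / tanβ.
FS = tan38.7° / tan23.8° = 0.8012 / 0.4411 = 1.816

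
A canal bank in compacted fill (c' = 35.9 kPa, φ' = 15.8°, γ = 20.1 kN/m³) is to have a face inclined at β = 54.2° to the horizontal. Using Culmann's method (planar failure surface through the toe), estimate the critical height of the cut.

H_c = 25.78 m

Culmann's analysis gives the critical failure plane at α_cr = (β + φ')/2 = (54.2 + 15.8)/2 = 35.0°, and the critical height
H_c = (4c'/γ) · sinβ cosφ' / [1 − cos(β − φ')]
    = (4·35.9/20.1) · sin54.2°·cos15.8° / [1 − cos(38.4°)]
    = 7.144 · 0.8111·0.9622 / [1 − 0.7837]
    = 7.144 · 0.7804 / 0.2163
    = 25.78 m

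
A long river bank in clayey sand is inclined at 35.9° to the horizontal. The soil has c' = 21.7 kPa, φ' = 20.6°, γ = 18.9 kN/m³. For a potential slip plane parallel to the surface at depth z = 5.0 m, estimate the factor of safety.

FS = 1.00

For an infinite slope with a slip plane parallel to the surface (no pore pressure): FS = [c' + γz cos²β tanφ'] / [γz sinβ cosβ].
γz = 18.9·5.0 = 94.50 kN/m²
Numerator = 21.7 + 94.50·cos²35.9°·tan20.6° = 21.7 + 94.50·0.6562·0.3759 = 45.007 kPa
Denominator = 94.50·sin35.9°·cos35.9° = 94.50·0.5864·0.8100 = 44.886 kPa
FS = 45.007 / 44.886 = 1.003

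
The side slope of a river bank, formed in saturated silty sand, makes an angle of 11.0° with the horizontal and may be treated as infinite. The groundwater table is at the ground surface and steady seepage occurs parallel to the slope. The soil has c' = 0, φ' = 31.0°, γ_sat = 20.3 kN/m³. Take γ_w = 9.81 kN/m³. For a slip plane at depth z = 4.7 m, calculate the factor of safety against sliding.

FS = 1.60

With seepage parallel to the slope and the water table at the surface, the effective normal stress on the slip plane uses the buoyant unit weight γ' = γ_sat − γ_w while the driving shear stress uses γ_sat:
FS = [c' + γ' z cos²β tanφ'] / [γ_sat z sinβ cosβ]
(For c' = 0 this reduces to FS = (γ'/γ_sat)·tanφ'/tanβ.)
γ' = 20.3 − 9.81 = 10.49 kN/m³
Numerator = 0.0 + 10.49·4.7·cos²11.0°·tan31.0° = 0.0 + 10.49·4.7·0.9636·0.6009 = 28.546 kPa
Denominator = 20.3·4.7·sin11.0°·cos11.0° = 20.3·4.7·0.1908·0.9816 = 17.871 kPa
FS = 28.546 / 17.871 = 1.597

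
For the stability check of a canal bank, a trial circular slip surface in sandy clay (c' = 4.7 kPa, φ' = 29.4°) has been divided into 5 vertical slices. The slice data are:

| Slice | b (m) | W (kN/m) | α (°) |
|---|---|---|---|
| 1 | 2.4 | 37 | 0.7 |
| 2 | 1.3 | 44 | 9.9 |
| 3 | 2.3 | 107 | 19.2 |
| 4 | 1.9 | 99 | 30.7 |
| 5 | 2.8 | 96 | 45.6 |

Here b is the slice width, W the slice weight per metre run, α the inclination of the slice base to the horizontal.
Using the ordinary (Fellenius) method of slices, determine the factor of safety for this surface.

Ordinary method of slices: FS = Σ[c'·Δl_i + (W_i cosα_i)·tanφ'] / Σ W_i sinα_i, with Δl_i = b_i / cosα_i.
Slice 1: Δl = 2.4/cos0.7° = 2.400 m; N'_1 = 37·cos0.7° = 37.0; c'Δl = 11.28; W sinα = 0.5
Slice 2: Δl = 1.3/cos9.9° = 1.320 m; N'_2 = 44·cos9.9° = 43.3; c'Δl = 6.20; W sinα = 7.6
Slice 3: Δl = 2.3/cos19.2° = 2.435 m; N'_3 = 107·cos19.2° = 101.0; c'Δl = 11.45; W sinα = 35.2
Slice 4: Δl = 1.9/cos30.7° = 2.210 m; N'_4 = 99·cos30.7° = 85.1; c'Δl = 10.39; W sinα = 50.5
Slice 5: Δl = 2.8/cos45.6° = 4.002 m; N'_5 = 96·cos45.6° = 67.2; c'Δl = 18.81; W sinα = 68.6
Σc'Δl = 58.1 kN/m; ΣN' = 333.7 kN/m; ΣW sinα = 162.3 kN/m
Resisting = 58.1 + 333.7·tan29.4° = 58.1 + 188.0 = 246.1 kN/m
FS = 246.1 / 162.3 = 1.516

FS = 1.52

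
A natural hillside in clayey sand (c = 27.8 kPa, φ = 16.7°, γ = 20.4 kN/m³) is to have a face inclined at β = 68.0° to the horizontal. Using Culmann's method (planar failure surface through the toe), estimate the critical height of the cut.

Culmann's analysis gives the critical failure plane at α_cr = (β + φ)/2 = (68.0 + 16.7)/2 = 42.4°, and the critical height
H_c = (4c/γ) · sinβ cosφ / [1 − cos(β − φ)]
    = (4·27.8/20.4) · sin68.0°·cos16.7° / [1 − cos(51.3°)]
    = 5.451 · 0.9272·0.9578 / [1 − 0.6252]
    = 5.451 · 0.8881 / 0.3748
    = 12.92 m

H_c = 12.92 m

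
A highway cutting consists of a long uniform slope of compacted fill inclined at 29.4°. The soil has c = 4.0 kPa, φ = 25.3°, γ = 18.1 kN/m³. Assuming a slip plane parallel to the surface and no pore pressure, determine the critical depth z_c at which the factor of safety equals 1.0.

z_c = 3.21 m

Setting FS = 1.00 in FS = [c + γz cos²β tanφ] / [γz sinβ cosβ] and solving for z:
z = c / [γ cosβ (FS·sinβ − cosβ·tanφ)]
  = 4.0 / [18.1·cos29.4°·(1.00·sin29.4° − cos29.4°·tan25.3°)]
  = 4.0 / [18.1·0.8712·(1.00·0.4909 − 0.8712·0.4727)]
  = 4.0 / 1.2471 = 3.208 m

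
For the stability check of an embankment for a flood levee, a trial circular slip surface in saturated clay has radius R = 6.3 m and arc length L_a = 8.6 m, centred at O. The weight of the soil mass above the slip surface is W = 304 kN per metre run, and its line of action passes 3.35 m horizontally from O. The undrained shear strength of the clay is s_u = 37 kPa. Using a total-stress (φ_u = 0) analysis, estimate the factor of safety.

FS = 1.97

Taking moments about the centre O, the resisting moment is provided by the undrained shear strength acting along the arc:
M_R = s_u·L_a·R = 37·8.60·6.3 = 2004.7 kN·m/m
M_D = W·d = 304·3.35 = 1018.4 kN·m/m
FS = M_R / M_D = 2004.7 / 1018.4 = 1.968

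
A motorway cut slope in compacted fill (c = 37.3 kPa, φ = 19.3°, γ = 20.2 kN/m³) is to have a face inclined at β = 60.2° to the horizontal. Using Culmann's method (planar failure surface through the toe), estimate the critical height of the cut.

Culmann's analysis gives the critical failure plane at α_cr = (β + φ)/2 = (60.2 + 19.3)/2 = 39.8°, and the critical height
H_c = (4c/γ) · sinβ cosφ / [1 − cos(β − φ)]
    = (4·37.3/20.2) · sin60.2°·cos19.3° / [1 − cos(40.9°)]
    = 7.386 · 0.8678·0.9438 / [1 − 0.7559]
    = 7.386 · 0.8190 / 0.2441
    = 24.78 m

H_c = 24.78 m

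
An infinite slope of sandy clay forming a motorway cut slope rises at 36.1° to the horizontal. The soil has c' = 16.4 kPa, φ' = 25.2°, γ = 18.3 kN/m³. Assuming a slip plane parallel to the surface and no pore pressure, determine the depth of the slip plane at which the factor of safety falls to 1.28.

z = 2.97 m

Setting FS = 1.28 in FS = [c' + γz cos²β tanφ'] / [γz sinβ cosβ] and solving for z:
z = c' / [γ cosβ (FS·sinβ − cosβ·tanφ')]
  = 16.4 / [18.3·cos36.1°·(1.28·sin36.1° − cos36.1°·tan25.2°)]
  = 16.4 / [18.3·0.8080·(1.28·0.5892 − 0.8080·0.4706)]
  = 16.4 / 5.5295 = 2.966 m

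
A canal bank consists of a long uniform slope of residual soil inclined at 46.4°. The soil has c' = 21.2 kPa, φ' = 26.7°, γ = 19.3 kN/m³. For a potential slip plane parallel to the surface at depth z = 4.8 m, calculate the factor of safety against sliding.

FS = 0.94

For an infinite slope with a slip plane parallel to the surface (no pore pressure): FS = [c' + γz cos²β tanφ'] / [γz sinβ cosβ].
γz = 19.3·4.8 = 92.64 kN/m²
Numerator = 21.2 + 92.64·cos²46.4°·tan26.7° = 21.2 + 92.64·0.4756·0.5029 = 43.359 kPa
Denominator = 92.64·sin46.4°·cos46.4° = 92.64·0.7242·0.6896 = 46.265 kPa
FS = 43.359 / 46.265 = 0.937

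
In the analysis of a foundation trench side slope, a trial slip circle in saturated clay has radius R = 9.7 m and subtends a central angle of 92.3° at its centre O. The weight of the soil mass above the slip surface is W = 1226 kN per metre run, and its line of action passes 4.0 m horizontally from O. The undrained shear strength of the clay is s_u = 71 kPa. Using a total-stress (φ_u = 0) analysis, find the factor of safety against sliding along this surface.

Taking moments about the centre O, the resisting moment is provided by the undrained shear strength acting along the arc:
Arc length L_a = R·θ = 9.7·(92.3°·π/180) = 9.7·1.6109 = 15.63 m
M_R = s_u·L_a·R = 71·15.63·9.7 = 10761.7 kN·m/m
M_D = W·d = 1226·4.0 = 4904.0 kN·m/m
FS = M_R / M_D = 10761.7 / 4904.0 = 2.194

FS = 2.19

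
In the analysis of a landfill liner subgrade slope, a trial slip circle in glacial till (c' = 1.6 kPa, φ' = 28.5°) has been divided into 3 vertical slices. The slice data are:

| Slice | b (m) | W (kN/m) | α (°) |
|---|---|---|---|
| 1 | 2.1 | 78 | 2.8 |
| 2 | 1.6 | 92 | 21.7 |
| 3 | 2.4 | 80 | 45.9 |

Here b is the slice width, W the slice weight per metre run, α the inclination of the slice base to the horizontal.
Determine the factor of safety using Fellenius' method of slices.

Ordinary method of slices: FS = Σ[c'·Δl_i + (W_i cosα_i)·tanφ'] / Σ W_i sinα_i, with Δl_i = b_i / cosα_i.
Slice 1: Δl = 2.1/cos2.8° = 2.103 m; N'_1 = 78·cos2.8° = 77.9; c'Δl = 3.36; W sinα = 3.8
Slice 2: Δl = 1.6/cos21.7° = 1.722 m; N'_2 = 92·cos21.7° = 85.5; c'Δl = 2.76; W sinα = 34.0
Slice 3: Δl = 2.4/cos45.9° = 3.449 m; N'_3 = 80·cos45.9° = 55.7; c'Δl = 5.52; W sinα = 57.5
Σc'Δl = 11.6 kN/m; ΣN' = 219.1 kN/m; ΣW sinα = 95.3 kN/m
Resisting = 11.6 + 219.1·tan28.5° = 11.6 + 118.9 = 130.6 kN/m
FS = 130.6 / 95.3 = 1.370

FS = 1.37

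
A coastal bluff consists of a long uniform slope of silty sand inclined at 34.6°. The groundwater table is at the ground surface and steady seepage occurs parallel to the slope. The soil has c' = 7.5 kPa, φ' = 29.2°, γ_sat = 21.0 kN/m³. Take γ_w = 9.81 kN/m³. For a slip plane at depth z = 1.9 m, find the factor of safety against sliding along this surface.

FS = 0.83

With seepage parallel to the slope and the water table at the surface, the effective normal stress on the slip plane uses the buoyant unit weight γ' = γ_sat − γ_w while the driving shear stress uses γ_sat:
FS = [c' + γ' z cos²β tanφ'] / [γ_sat z sinβ cosβ]
γ' = 21.0 − 9.81 = 11.19 kN/m³
Numerator = 7.5 + 11.19·1.9·cos²34.6°·tan29.2° = 7.5 + 11.19·1.9·0.6776·0.5589 = 15.551 kPa
Denominator = 21.0·1.9·sin34.6°·cos34.6° = 21.0·1.9·0.5678·0.8231 = 18.650 kPa
FS = 15.551 / 18.650 = 0.834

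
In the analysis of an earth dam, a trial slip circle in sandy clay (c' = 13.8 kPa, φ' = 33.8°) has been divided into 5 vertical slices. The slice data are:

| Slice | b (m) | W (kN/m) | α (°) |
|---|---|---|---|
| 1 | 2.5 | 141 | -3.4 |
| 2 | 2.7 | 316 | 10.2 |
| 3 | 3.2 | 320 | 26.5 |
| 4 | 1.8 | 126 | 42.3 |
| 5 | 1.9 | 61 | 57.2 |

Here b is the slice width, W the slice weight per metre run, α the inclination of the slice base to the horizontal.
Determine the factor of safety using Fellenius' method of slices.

FS = 2.40

Ordinary method of slices: FS = Σ[c'·Δl_i + (W_i cosα_i)·tanφ'] / Σ W_i sinα_i, with Δl_i = b_i / cosα_i.
Slice 1: Δl = 2.5/cos(-3.4°) = 2.504 m; N'_1 = 141·cos(-3.4°) = 140.8; c'Δl = 34.56; W sinα = -8.4
Slice 2: Δl = 2.7/cos10.2° = 2.743 m; N'_2 = 316·cos10.2° = 311.0; c'Δl = 37.86; W sinα = 56.0
Slice 3: Δl = 3.2/cos26.5° = 3.576 m; N'_3 = 320·cos26.5° = 286.4; c'Δl = 49.34; W sinα = 142.8
Slice 4: Δl = 1.8/cos42.3° = 2.434 m; N'_4 = 126·cos42.3° = 93.2; c'Δl = 33.58; W sinα = 84.8
Slice 5: Δl = 1.9/cos57.2° = 3.507 m; N'_5 = 61·cos57.2° = 33.0; c'Δl = 48.40; W sinα = 51.3
Σc'Δl = 203.8 kN/m; ΣN' = 864.4 kN/m; ΣW sinα = 326.5 kN/m
Resisting = 203.8 + 864.4·tan33.8° = 203.8 + 578.6 = 782.4 kN/m
FS = 782.4 / 326.5 = 2.397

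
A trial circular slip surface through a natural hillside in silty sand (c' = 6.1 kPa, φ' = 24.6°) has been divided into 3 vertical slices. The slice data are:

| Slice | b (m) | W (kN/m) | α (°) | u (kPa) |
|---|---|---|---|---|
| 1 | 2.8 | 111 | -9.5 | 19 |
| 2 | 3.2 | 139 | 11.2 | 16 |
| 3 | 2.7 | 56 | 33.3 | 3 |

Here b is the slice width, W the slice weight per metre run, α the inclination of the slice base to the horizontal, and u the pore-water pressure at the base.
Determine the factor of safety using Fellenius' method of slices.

FS = 3.50

Ordinary method of slices: FS = Σ[c'·Δl_i + (W_i cosα_i − u_i·Δl_i)·tanφ'] / Σ W_i sinα_i, with Δl_i = b_i / cosα_i.
Slice 1: Δl = 2.8/cos(-9.5°) = 2.839 m; N'_1 = 111·cos(-9.5°) − 19·2.839 = 55.5; c'Δl = 17.32; W sinα = -18.3
Slice 2: Δl = 3.2/cos11.2° = 3.262 m; N'_2 = 139·cos11.2° − 16·3.262 = 84.2; c'Δl = 19.90; W sinα = 27.0
Slice 3: Δl = 2.7/cos33.3° = 3.230 m; N'_3 = 56·cos33.3° − 3·3.230 = 37.1; c'Δl = 19.71; W sinα = 30.7
Σc'Δl = 56.9 kN/m; ΣN' = 176.8 kN/m; ΣW sinα = 39.4 kN/m
Resisting = 56.9 + 176.8·tan24.6° = 56.9 + 81.0 = 137.9 kN/m
FS = 137.9 / 39.4 = 3.497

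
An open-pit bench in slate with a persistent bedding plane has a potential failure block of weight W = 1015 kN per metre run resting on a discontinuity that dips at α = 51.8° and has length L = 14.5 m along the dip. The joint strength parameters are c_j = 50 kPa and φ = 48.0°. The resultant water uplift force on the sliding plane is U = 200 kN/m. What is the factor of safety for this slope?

FS = 1.50

Resolving the block weight along and normal to the plane and applying the Mohr–Coulomb strength on the joint:
N' = W cosα − U = 1015·cos51.8° − 200 = 427.7 kN/m
Driving force T = W sinα = 1015·sin51.8° = 797.6 kN/m
Resisting force R = c_j·L + N'·tanφ = 50·14.5 + 427.7·tan48.0° = 725.0 + 475.0 = 1200.0 kN/m
FS = R / T = 1200.0 / 797.6 = 1.504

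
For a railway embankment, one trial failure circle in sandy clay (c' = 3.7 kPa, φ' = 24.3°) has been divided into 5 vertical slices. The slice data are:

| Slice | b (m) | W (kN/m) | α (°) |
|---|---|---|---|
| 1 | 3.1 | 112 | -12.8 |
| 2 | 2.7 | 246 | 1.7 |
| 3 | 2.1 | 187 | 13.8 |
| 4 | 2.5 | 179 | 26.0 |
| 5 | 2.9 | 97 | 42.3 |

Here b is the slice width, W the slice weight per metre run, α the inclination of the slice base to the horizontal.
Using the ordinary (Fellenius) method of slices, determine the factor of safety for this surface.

FS = 2.35

Ordinary method of slices: FS = Σ[c'·Δl_i + (W_i cosα_i)·tanφ'] / Σ W_i sinα_i, with Δl_i = b_i / cosα_i.
Slice 1: Δl = 3.1/cos(-12.8°) = 3.179 m; N'_1 = 112·cos(-12.8°) = 109.2; c'Δl = 11.76; W sinα = -24.8
Slice 2: Δl = 2.7/cos1.7° = 2.701 m; N'_2 = 246·cos1.7° = 245.9; c'Δl = 9.99; W sinα = 7.3
Slice 3: Δl = 2.1/cos13.8° = 2.162 m; N'_3 = 187·cos13.8° = 181.6; c'Δl = 8.00; W sinα = 44.6
Slice 4: Δl = 2.5/cos26.0° = 2.782 m; N'_4 = 179·cos26.0° = 160.9; c'Δl = 10.29; W sinα = 78.5
Slice 5: Δl = 2.9/cos42.3° = 3.921 m; N'_5 = 97·cos42.3° = 71.7; c'Δl = 14.51; W sinα = 65.3
Σc'Δl = 54.6 kN/m; ΣN' = 769.3 kN/m; ΣW sinα = 170.8 kN/m
Resisting = 54.6 + 769.3·tan24.3° = 54.6 + 347.4 = 401.9 kN/m
FS = 401.9 / 170.8 = 2.353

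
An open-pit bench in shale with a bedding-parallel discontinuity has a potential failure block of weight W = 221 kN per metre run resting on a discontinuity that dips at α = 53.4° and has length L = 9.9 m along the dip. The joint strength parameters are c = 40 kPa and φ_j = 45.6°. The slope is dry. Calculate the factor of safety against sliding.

FS = 2.99

Resolving the block weight along and normal to the plane and applying the Mohr–Coulomb strength on the joint:
N' = W cosα = 221·cos53.4° = 131.8 kN/m
Driving force T = W sinα = 221·sin53.4° = 177.4 kN/m
Resisting force R = c·L + N'·tanφ_j = 40·9.9 + 131.8·tan45.6° = 396.0 + 134.6 = 530.6 kN/m
FS = R / T = 530.6 / 177.4 = 2.990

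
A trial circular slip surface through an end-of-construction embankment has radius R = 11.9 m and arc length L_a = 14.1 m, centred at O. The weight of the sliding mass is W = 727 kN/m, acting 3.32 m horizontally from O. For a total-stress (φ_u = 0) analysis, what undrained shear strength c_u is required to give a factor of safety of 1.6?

FS = c_u·L_a·R / (W·d), so c_u = FS·W·d / (L_a·R).
c_u = 1.6·727·3.32 / (14.10·11.9) = 3861.8 / 167.79 = 23.02 kPa

c_u = 23.0 kPa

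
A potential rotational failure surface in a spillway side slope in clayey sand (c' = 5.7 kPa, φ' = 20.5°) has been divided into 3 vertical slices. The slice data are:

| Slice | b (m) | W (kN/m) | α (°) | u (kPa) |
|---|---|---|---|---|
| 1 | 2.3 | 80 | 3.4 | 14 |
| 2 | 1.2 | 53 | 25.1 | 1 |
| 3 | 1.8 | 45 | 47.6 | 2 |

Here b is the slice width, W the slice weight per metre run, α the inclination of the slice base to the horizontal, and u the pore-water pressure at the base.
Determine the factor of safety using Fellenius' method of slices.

Ordinary method of slices: FS = Σ[c'·Δl_i + (W_i cosα_i − u_i·Δl_i)·tanφ'] / Σ W_i sinα_i, with Δl_i = b_i / cosα_i.
Slice 1: Δl = 2.3/cos3.4° = 2.304 m; N'_1 = 80·cos3.4° − 14·2.304 = 47.6; c'Δl = 13.13; W sinα = 4.7
Slice 2: Δl = 1.2/cos25.1° = 1.325 m; N'_2 = 53·cos25.1° − 1·1.325 = 46.7; c'Δl = 7.55; W sinα = 22.5
Slice 3: Δl = 1.8/cos47.6° = 2.669 m; N'_3 = 45·cos47.6° − 2·2.669 = 25.0; c'Δl = 15.22; W sinα = 33.2
Σc'Δl = 35.9 kN/m; ΣN' = 119.3 kN/m; ΣW sinα = 60.5 kN/m
Resisting = 35.9 + 119.3·tan20.5° = 35.9 + 44.6 = 80.5 kN/m
FS = 80.5 / 60.5 = 1.331

FS = 1.33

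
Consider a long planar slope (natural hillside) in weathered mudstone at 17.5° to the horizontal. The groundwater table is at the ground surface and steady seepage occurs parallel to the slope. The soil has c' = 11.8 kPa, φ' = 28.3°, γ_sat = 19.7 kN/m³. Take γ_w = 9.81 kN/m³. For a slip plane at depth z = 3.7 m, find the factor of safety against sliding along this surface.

With seepage parallel to the slope and the water table at the surface, the effective normal stress on the slip plane uses the buoyant unit weight γ' = γ_sat − γ_w while the driving shear stress uses γ_sat:
FS = [c' + γ' z cos²β tanφ'] / [γ_sat z sinβ cosβ]
γ' = 19.7 − 9.81 = 9.89 kN/m³
Numerator = 11.8 + 9.89·3.7·cos²17.5°·tan28.3° = 11.8 + 9.89·3.7·0.9096·0.5384 = 29.722 kPa
Denominator = 19.7·3.7·sin17.5°·cos17.5° = 19.7·3.7·0.3007·0.9537 = 20.904 kPa
FS = 29.722 / 20.904 = 1.422

FS = 1.42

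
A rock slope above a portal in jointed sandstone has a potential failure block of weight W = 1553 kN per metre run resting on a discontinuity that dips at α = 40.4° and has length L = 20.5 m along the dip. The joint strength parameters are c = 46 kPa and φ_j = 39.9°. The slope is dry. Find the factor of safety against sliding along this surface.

FS = 1.92

Resolving the block weight along and normal to the plane and applying the Mohr–Coulomb strength on the joint:
N' = W cosα = 1553·cos40.4° = 1182.7 kN/m
Driving force T = W sinα = 1553·sin40.4° = 1006.5 kN/m
Resisting force R = c·L + N'·tanφ_j = 46·20.5 + 1182.7·tan39.9° = 943.0 + 988.9 = 1931.9 kN/m
FS = R / T = 1931.9 / 1006.5 = 1.919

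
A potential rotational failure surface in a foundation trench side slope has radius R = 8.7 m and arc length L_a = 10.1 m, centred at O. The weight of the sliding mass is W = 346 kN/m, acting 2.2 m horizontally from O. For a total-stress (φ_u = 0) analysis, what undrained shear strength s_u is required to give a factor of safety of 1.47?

s_u = 12.7 kPa

FS = s_u·L_a·R / (W·d), so s_u = FS·W·d / (L_a·R).
s_u = 1.47·346·2.2 / (10.10·8.7) = 1119.0 / 87.87 = 12.73 kPa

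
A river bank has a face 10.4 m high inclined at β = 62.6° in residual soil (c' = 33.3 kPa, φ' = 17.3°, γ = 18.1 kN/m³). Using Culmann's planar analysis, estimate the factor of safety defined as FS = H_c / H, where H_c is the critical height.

H_c = (4c'/γ) · sinβ cosφ' / [1 − cos(β − φ')]
    = (4·33.3/18.1) · sin62.6°·cos17.3° / [1 − cos45.3°]
    = 7.359 · 0.8477 / 0.2966 = 21.03 m
FS = H_c / H = 21.03 / 10.4 = 2.022

FS = 2.02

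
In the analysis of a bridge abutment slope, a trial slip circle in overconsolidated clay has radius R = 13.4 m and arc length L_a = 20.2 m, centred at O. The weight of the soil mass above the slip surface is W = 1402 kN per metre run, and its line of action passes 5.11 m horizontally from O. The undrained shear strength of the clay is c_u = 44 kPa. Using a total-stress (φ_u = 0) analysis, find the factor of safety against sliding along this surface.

FS = 1.66

Taking moments about the centre O, the resisting moment is provided by the undrained shear strength acting along the arc:
M_R = c_u·L_a·R = 44·20.20·13.4 = 11909.9 kN·m/m
M_D = W·d = 1402·5.11 = 7164.2 kN·m/m
FS = M_R / M_D = 11909.9 / 7164.2 = 1.662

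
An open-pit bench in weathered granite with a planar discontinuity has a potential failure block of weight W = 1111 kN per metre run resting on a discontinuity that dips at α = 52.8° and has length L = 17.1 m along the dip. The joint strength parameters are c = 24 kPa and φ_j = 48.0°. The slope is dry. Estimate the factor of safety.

Resolving the block weight along and normal to the plane and applying the Mohr–Coulomb strength on the joint:
N' = W cosα = 1111·cos52.8° = 671.7 kN/m
Driving force T = W sinα = 1111·sin52.8° = 884.9 kN/m
Resisting force R = c·L + N'·tanφ_j = 24·17.1 + 671.7·tan48.0° = 410.4 + 746.0 = 1156.4 kN/m
FS = R / T = 1156.4 / 884.9 = 1.307

FS = 1.31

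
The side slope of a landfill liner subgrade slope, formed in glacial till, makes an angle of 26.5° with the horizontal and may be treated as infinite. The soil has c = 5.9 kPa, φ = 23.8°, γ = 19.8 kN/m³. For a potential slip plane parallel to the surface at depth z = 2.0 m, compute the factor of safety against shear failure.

FS = 1.26

For an infinite slope with a slip plane parallel to the surface (no pore pressure): FS = [c + γz cos²β tanφ] / [γz sinβ cosβ].
γz = 19.8·2.0 = 39.60 kN/m²
Numerator = 5.9 + 39.60·cos²26.5°·tan23.8° = 5.9 + 39.60·0.8009·0.4411 = 19.888 kPa
Denominator = 39.60·sin26.5°·cos26.5° = 39.60·0.4462·0.8949 = 15.813 kPa
FS = 19.888 / 15.813 = 1.258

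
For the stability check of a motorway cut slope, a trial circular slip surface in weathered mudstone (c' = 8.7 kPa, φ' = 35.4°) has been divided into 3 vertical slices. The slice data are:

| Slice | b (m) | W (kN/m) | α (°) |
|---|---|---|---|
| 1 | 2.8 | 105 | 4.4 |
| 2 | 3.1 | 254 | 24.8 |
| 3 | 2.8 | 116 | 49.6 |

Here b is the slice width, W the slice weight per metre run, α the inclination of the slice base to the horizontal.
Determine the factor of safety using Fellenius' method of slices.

FS = 1.89

Ordinary method of slices: FS = Σ[c'·Δl_i + (W_i cosα_i)·tanφ'] / Σ W_i sinα_i, with Δl_i = b_i / cosα_i.
Slice 1: Δl = 2.8/cos4.4° = 2.808 m; N'_1 = 105·cos4.4° = 104.7; c'Δl = 24.43; W sinα = 8.1
Slice 2: Δl = 3.1/cos24.8° = 3.415 m; N'_2 = 254·cos24.8° = 230.6; c'Δl = 29.71; W sinα = 106.5
Slice 3: Δl = 2.8/cos49.6° = 4.320 m; N'_3 = 116·cos49.6° = 75.2; c'Δl = 37.59; W sinα = 88.3
Σc'Δl = 91.7 kN/m; ΣN' = 410.4 kN/m; ΣW sinα = 202.9 kN/m
Resisting = 91.7 + 410.4·tan35.4° = 91.7 + 291.7 = 383.4 kN/m
FS = 383.4 / 202.9 = 1.889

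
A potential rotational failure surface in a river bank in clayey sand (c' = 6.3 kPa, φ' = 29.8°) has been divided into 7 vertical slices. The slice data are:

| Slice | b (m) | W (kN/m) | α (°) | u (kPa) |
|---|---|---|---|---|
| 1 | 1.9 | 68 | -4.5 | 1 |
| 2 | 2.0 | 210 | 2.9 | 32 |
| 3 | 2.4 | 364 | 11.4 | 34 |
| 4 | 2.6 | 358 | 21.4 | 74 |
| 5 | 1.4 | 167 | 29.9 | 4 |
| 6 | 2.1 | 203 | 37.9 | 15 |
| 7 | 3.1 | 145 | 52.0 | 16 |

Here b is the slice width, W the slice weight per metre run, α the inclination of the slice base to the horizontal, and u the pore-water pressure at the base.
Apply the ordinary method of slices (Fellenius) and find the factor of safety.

FS = 1.17

Ordinary method of slices: FS = Σ[c'·Δl_i + (W_i cosα_i − u_i·Δl_i)·tanφ'] / Σ W_i sinα_i, with Δl_i = b_i / cosα_i.
Slice 1: Δl = 1.9/cos(-4.5°) = 1.906 m; N'_1 = 68·cos(-4.5°) − 1·1.906 = 65.9; c'Δl = 12.01; W sinα = -5.3
Slice 2: Δl = 2.0/cos2.9° = 2.003 m; N'_2 = 210·cos2.9° − 32·2.003 = 145.6; c'Δl = 12.62; W sinα = 10.6
Slice 3: Δl = 2.4/cos11.4° = 2.448 m; N'_3 = 364·cos11.4° − 34·2.448 = 273.6; c'Δl = 15.42; W sinα = 71.9
Slice 4: Δl = 2.6/cos21.4° = 2.793 m; N'_4 = 358·cos21.4° − 74·2.793 = 126.7; c'Δl = 17.59; W sinα = 130.6
Slice 5: Δl = 1.4/cos29.9° = 1.615 m; N'_5 = 167·cos29.9° − 4·1.615 = 138.3; c'Δl = 10.17; W sinα = 83.2
Slice 6: Δl = 2.1/cos37.9° = 2.661 m; N'_6 = 203·cos37.9° − 15·2.661 = 120.3; c'Δl = 16.77; W sinα = 124.7
Slice 7: Δl = 3.1/cos52.0° = 5.035 m; N'_7 = 145·cos52.0° − 16·5.035 = 8.7; c'Δl = 31.72; W sinα = 114.3
Σc'Δl = 116.3 kN/m; ΣN' = 879.1 kN/m; ΣW sinα = 530.1 kN/m
Resisting = 116.3 + 879.1·tan29.8° = 116.3 + 503.4 = 619.7 kN/m
FS = 619.7 / 530.1 = 1.169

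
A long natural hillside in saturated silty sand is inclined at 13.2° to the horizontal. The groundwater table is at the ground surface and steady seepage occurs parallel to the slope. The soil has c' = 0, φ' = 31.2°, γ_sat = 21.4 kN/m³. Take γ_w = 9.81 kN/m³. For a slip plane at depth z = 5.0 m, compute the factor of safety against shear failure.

FS = 1.40

With seepage parallel to the slope and the water table at the surface, the effective normal stress on the slip plane uses the buoyant unit weight γ' = γ_sat − γ_w while the driving shear stress uses γ_sat:
FS = [c' + γ' z cos²β tanφ'] / [γ_sat z sinβ cosβ]
(For c' = 0 this reduces to FS = (γ'/γ_sat)·tanφ'/tanβ.)
γ' = 21.4 − 9.81 = 11.59 kN/m³
Numerator = 0.0 + 11.59·5.0·cos²13.2°·tan31.2° = 0.0 + 11.59·5.0·0.9479·0.6056 = 33.266 kPa
Denominator = 21.4·5.0·sin13.2°·cos13.2° = 21.4·5.0·0.2284·0.9736 = 23.788 kPa
FS = 33.266 / 23.788 = 1.398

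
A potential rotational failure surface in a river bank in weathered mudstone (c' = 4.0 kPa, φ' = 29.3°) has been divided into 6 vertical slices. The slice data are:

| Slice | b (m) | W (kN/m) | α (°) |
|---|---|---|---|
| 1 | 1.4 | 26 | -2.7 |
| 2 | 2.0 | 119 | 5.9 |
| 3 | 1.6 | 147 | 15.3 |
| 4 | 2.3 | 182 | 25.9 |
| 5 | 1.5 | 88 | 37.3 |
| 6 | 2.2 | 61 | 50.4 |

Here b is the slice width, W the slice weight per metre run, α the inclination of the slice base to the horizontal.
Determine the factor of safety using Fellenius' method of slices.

Ordinary method of slices: FS = Σ[c'·Δl_i + (W_i cosα_i)·tanφ'] / Σ W_i sinα_i, with Δl_i = b_i / cosα_i.
Slice 1: Δl = 1.4/cos(-2.7°) = 1.402 m; N'_1 = 26·cos(-2.7°) = 26.0; c'Δl = 5.61; W sinα = -1.2
Slice 2: Δl = 2.0/cos5.9° = 2.011 m; N'_2 = 119·cos5.9° = 118.4; c'Δl = 8.04; W sinα = 12.2
Slice 3: Δl = 1.6/cos15.3° = 1.659 m; N'_3 = 147·cos15.3° = 141.8; c'Δl = 6.64; W sinα = 38.8
Slice 4: Δl = 2.3/cos25.9° = 2.557 m; N'_4 = 182·cos25.9° = 163.7; c'Δl = 10.23; W sinα = 79.5
Slice 5: Δl = 1.5/cos37.3° = 1.886 m; N'_5 = 88·cos37.3° = 70.0; c'Δl = 7.54; W sinα = 53.3
Slice 6: Δl = 2.2/cos50.4° = 3.451 m; N'_6 = 61·cos50.4° = 38.9; c'Δl = 13.81; W sinα = 47.0
Σc'Δl = 51.9 kN/m; ΣN' = 558.7 kN/m; ΣW sinα = 229.6 kN/m
Resisting = 51.9 + 558.7·tan29.3° = 51.9 + 313.5 = 365.4 kN/m
FS = 365.4 / 229.6 = 1.591

FS = 1.59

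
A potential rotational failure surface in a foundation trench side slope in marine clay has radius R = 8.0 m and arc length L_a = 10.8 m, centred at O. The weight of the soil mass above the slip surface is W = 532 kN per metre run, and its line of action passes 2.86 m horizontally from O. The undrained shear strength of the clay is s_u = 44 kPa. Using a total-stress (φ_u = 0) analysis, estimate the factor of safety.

FS = 2.50

Taking moments about the centre O, the resisting moment is provided by the undrained shear strength acting along the arc:
M_R = s_u·L_a·R = 44·10.80·8.0 = 3801.6 kN·m/m
M_D = W·d = 532·2.86 = 1521.5 kN·m/m
FS = M_R / M_D = 3801.6 / 1521.5 = 2.499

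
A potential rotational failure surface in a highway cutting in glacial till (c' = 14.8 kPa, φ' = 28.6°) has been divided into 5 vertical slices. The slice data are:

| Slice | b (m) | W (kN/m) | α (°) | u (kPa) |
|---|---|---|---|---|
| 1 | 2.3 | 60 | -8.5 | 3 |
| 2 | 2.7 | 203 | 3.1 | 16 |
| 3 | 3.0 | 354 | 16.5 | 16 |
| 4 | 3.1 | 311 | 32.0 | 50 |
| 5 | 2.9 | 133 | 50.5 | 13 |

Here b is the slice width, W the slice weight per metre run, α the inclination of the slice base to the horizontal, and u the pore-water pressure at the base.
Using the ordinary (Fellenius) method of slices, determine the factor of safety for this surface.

FS = 1.55

Ordinary method of slices: FS = Σ[c'·Δl_i + (W_i cosα_i − u_i·Δl_i)·tanφ'] / Σ W_i sinα_i, with Δl_i = b_i / cosα_i.
Slice 1: Δl = 2.3/cos(-8.5°) = 2.326 m; N'_1 = 60·cos(-8.5°) − 3·2.326 = 52.4; c'Δl = 34.42; W sinα = -8.9
Slice 2: Δl = 2.7/cos3.1° = 2.704 m; N'_2 = 203·cos3.1° − 16·2.704 = 159.4; c'Δl = 40.02; W sinα = 11.0
Slice 3: Δl = 3.0/cos16.5° = 3.129 m; N'_3 = 354·cos16.5° − 16·3.129 = 289.4; c'Δl = 46.31; W sinα = 100.5
Slice 4: Δl = 3.1/cos32.0° = 3.655 m; N'_4 = 311·cos32.0° − 50·3.655 = 81.0; c'Δl = 54.10; W sinα = 164.8
Slice 5: Δl = 2.9/cos50.5° = 4.559 m; N'_5 = 133·cos50.5° − 13·4.559 = 25.3; c'Δl = 67.48; W sinα = 102.6
Σc'Δl = 242.3 kN/m; ΣN' = 607.5 kN/m; ΣW sinα = 370.1 kN/m
Resisting = 242.3 + 607.5·tan28.6° = 242.3 + 331.2 = 573.5 kN/m
FS = 573.5 / 370.1 = 1.550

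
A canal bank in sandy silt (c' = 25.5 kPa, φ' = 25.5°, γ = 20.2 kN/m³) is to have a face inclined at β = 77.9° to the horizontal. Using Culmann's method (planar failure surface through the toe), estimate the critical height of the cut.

H_c = 11.43 m

Culmann's analysis gives the critical failure plane at α_cr = (β + φ')/2 = (77.9 + 25.5)/2 = 51.7°, and the critical height
H_c = (4c'/γ) · sinβ cosφ' / [1 − cos(β − φ')]
    = (4·25.5/20.2) · sin77.9°·cos25.5° / [1 − cos(52.4°)]
    = 5.050 · 0.9778·0.9026 / [1 − 0.6101]
    = 5.050 · 0.8825 / 0.3899
    = 11.43 m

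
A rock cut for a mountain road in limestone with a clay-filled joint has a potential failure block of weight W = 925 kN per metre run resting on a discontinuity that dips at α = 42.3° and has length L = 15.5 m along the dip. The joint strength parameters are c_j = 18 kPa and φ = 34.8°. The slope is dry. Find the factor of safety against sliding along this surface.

FS = 1.21

Resolving the block weight along and normal to the plane and applying the Mohr–Coulomb strength on the joint:
N' = W cosα = 925·cos42.3° = 684.2 kN/m
Driving force T = W sinα = 925·sin42.3° = 622.5 kN/m
Resisting force R = c_j·L + N'·tanφ = 18·15.5 + 684.2·tan34.8° = 279.0 + 475.5 = 754.5 kN/m
FS = R / T = 754.5 / 622.5 = 1.212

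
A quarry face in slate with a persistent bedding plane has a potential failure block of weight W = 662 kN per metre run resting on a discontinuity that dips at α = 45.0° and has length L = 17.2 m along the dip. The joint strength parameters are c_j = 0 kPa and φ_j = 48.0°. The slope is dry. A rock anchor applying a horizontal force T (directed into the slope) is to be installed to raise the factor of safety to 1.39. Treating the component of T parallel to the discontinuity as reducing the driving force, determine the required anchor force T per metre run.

T = 74 kN/m

Resolving forces along and normal to the sliding plane, with the horizontal anchor force T adding T·sinα to the effective normal force and T·cosα acting up the plane against the driving force:
FS = [c_jL + (W cosα + T sinα) tanφ_j] / [W sinα − T cosα]
Without the anchor: N' = 468.1 kN/m, driving T_d = 468.1 kN/m, resisting R = 0·17.2 + 468.1·tan48.0° = 519.9 kN/m, FS = 1.11.
Setting FS = 1.39 and solving for T:
1.39·(468.1 − T cos45.0°) = 519.9 + T sin45.0°·tan48.0°
T·(sin45.0°·tan48.0° + 1.39·cos45.0°) = 1.39·468.1 − 519.9
T·(0.7071·1.1106 + 1.39·0.7071) = 650.7 − 519.9 = 130.8
T·1.7682 = 130.8
T = 74.0 kN/m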